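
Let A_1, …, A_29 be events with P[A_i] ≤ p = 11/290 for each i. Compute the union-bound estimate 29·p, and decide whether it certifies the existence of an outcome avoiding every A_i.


Union bound: P[∪_{i=1}^{29} A_i] ≤ Σ_i P[A_i] ≤ 29·p = 29·(11/290) = 11/10.
Numerically: 11/10 ≈ 1.100000.
Is 11/10 < 1? NO.
Since the bound 11/10 is ≥ 1, the union bound is uninformative here; it does NOT by itself certify existence.

29·p = 11/10 ≈ 1.100000; existence NOT certified by the union bound.


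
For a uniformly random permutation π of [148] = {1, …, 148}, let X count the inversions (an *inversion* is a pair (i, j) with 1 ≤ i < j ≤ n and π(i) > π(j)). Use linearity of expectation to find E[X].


Write X = Σ X_I over the C(148, 2) = 10878 pairs i < j, with X_I the indicator of one inversion.
There are 10878 indicators.
For each fixed pair i < j, the values π(i) and π(j) are two distinct elements of {1, …, 148} in uniformly random order; by symmetry P[π(i) > π(j)] = 1/2.
By linearity: E[X] = 10878 · (1/2) = C(148, 2) · (1/2) = 10878/2 = 5439 ≈ 5439.0000.

E[X] = 5439 = 5439.0000.


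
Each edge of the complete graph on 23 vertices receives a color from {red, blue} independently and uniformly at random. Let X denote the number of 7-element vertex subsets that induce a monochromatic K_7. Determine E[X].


Let X = Σ_S X_S over the C(23, 7) = 245157 subsets S of size 7, where X_S = 1 if the K_7 on S is monochromatic.
For a fixed S, the K_7 on S has C(7, 2) = 21 edges. P[all 21 edges red] = (1/2)^21, and likewise for blue, so P[monochromatic] = 2·(1/2)^21 = 2^{1 − 21} = 1/1048576.
By linearity of expectation: E[X] = C(23, 7) · 2^{1 − 21} = 245157 · 1/1048576 = 245157/1048576.
Numerically: E[X] ≈ 0.2338.

E[X] = C(23,7)·2^(1−C(7,2)) = 245157/1048576 ≈ 0.2338.


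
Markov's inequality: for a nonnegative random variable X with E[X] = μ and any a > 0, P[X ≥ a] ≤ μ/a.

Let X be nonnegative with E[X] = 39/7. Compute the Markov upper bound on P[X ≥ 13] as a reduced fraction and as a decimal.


μ = E[X] = 39/7, a = 13.
Markov: P[X ≥ 13] ≤ μ/a = (39/7)/13 = 3/7.
Numerically: ≈ 0.4286.
(Since a = 13 > μ = 5.5714, the bound 3/7 is < 1 and informative.)

P[X ≥ 13] ≤ 3/7 ≈ 0.4286.


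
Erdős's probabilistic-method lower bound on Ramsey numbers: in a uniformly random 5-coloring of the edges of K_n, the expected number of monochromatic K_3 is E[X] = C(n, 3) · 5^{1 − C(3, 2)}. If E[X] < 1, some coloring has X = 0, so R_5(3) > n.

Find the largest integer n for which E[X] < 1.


We need C(n, 3) · 5^{1 − 3} < 1, i.e. C(n, 3) < 5^{3 − 1} = 25.
Check values of n near the boundary:
  n = 3: C(3, 3) = 1; 1 < 25? YES
  n = 4: C(4, 3) = 4; 4 < 25? YES
  n = 5: C(5, 3) = 10; 10 < 25? YES
  n = 6: C(6, 3) = 20; 20 < 25? YES
  n = 7: C(7, 3) = 35; 35 < 25? NO
The largest n with C(n, 3) < 25 is n = 6 (where E[X] = 4/5 ≈ 0.8000). Hence R_5(3) > 6, i.e. R_5(3) ≥ 7.

Largest n = 6; hence R_5(3) > 6.


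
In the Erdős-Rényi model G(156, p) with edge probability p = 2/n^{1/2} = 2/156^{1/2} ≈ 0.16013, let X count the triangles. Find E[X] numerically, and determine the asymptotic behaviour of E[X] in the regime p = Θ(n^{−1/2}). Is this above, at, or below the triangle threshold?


Number of potential triangles: C(156, 3) = 620620.
Each occurs with probability p³ ≈ (0.16013)³ ≈ 4.1058501e-03.
By linearity: E[X] = C(156, 3)·p³ ≈ 620620 · 4.1058501e-03 ≈ 2548.17269.
Since α = 1/2 < 1, p = c/n^{1/2} ≫ 1/n is above the triangle threshold p ~ 1/n. Asymptotically E[X] ~ (c³/6)·n^{3(1−α)} = (2³/6)·n^{1.5} → ∞; triangles are abundant w.h.p.

E[X] ≈ 2548.17269; in regime p = Θ(1/n^{1/2}) E[X] diverges (above the triangle threshold p ~ 1/n).


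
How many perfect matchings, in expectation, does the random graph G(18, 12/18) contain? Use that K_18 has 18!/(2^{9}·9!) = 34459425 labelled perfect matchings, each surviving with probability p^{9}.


K_18 has 18!/(2^{9}·9!) = 34459425 labelled perfect matchings.
For each such perfect matching H, let X_H = 1 if all 9 edges of H are present in G. Then P[X_H = 1] = p^{9} = (2/3)^{9} = 512/19683.
Summing the indicators: E[X] = Σ_H E[X_H] = 34459425 · p^{9} = 34459425 · 512/19683 = 217817600/243.
Numerically: E[X] ≈ 896369.

E[X] = 34459425 · (2/3)^{9} = 217817600/243 ≈ 896369.


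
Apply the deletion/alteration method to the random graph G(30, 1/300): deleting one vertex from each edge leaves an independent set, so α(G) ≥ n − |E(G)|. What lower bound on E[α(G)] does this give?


E[|E(G)|] = C(30, 2)·p = 435 · (1/300) = 29/20.
E[α(G)] ≥ n − E[|E(G)|] = 30 − 29/20 = 571/20.
Numerically: ≈ 28.550000.
(This is only a lower bound; the true E[α(G)] may be larger.)

E[α(G)] ≥ 571/20 ≈ 28.550000.


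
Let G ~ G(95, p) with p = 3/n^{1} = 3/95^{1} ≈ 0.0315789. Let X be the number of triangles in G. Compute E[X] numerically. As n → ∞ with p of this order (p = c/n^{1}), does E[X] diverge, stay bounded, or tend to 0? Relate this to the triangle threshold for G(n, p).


Number of potential triangles: C(95, 3) = 138415.
Each occurs with probability p³ ≈ (0.0315789)³ ≈ 3.14914711e-05.
By linearity: E[X] = C(95, 3)·p³ ≈ 138415 · 3.14914711e-05 ≈ 4.358892.
Here α = 1, so p = 3/n is exactly at the triangle threshold p ~ 1/n. Asymptotically E[X] → c³/6 = 3³/6 = 9/2 ≈ 4.500000, a bounded constant. In this regime the triangle count is asymptotically Poisson(c³/6).

E[X] ≈ 4.358892; in regime p = Θ(1/n^{1}) E[X] stays bounded (at the triangle threshold p ~ 1/n).


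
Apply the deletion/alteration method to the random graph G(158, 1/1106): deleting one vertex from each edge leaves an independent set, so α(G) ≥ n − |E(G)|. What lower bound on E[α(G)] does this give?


E[|E(G)|] = C(158, 2)·p = 12403 · (1/1106) = 157/14.
E[α(G)] ≥ n − E[|E(G)|] = 158 − 157/14 = 2055/14.
Numerically: ≈ 146.786.
(This is only a lower bound; the true E[α(G)] may be larger.)

E[α(G)] ≥ 2055/14 ≈ 146.786.


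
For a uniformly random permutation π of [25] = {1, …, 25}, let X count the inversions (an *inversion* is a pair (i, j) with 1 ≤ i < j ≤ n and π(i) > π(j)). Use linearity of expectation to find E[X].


Write X = Σ X_I over the C(25, 2) = 300 pairs i < j, with X_I the indicator of one inversion.
There are 300 indicators.
For each fixed pair i < j, the values π(i) and π(j) are two distinct elements of {1, …, 25} in uniformly random order; by symmetry P[π(i) > π(j)] = 1/2.
By linearity: E[X] = 300 · (1/2) = C(25, 2) · (1/2) = 300/2 = 150 ≈ 150.0000.

E[X] = 150 = 150.0000.


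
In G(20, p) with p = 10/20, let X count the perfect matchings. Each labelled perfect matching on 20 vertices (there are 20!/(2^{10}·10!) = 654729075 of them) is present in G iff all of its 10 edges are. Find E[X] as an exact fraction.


K_20 has 20!/(2^{10}·10!) = 654729075 labelled perfect matchings.
For each such perfect matching H, let X_H = 1 if all 10 edges of H are present in G. Then P[X_H = 1] = p^{10} = (1/2)^{10} = 1/1024.
By linearity of expectation: E[X] = Σ_H E[X_H] = 654729075 · p^{10} = 654729075 · 1/1024 = 654729075/1024.
Numerically: E[X] ≈ 639384.

E[X] = 654729075 · (1/2)^{10} = 654729075/1024 ≈ 639384.


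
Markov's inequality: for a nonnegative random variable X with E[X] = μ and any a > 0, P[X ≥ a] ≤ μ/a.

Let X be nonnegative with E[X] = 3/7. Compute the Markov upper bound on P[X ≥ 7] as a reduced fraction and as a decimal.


μ = E[X] = 3/7, a = 7.
Markov: P[X ≥ 7] ≤ μ/a = (3/7)/7 = 3/49.
Numerically: ≈ 0.061224.
(Since a = 7 > μ = 0.428571, the bound 3/49 is < 1 and informative.)

P[X ≥ 7] ≤ 3/49 ≈ 0.061224.


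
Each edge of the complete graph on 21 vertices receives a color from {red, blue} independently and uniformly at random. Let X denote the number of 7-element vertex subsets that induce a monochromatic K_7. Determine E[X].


Let X = Σ_S X_S over the C(21, 7) = 116280 subsets S of size 7, where X_S = 1 if the K_7 on S is monochromatic.
For a fixed S, the K_7 on S has C(7, 2) = 21 edges. P[all 21 edges red] = (1/2)^21, and likewise for blue, so P[monochromatic] = 2·(1/2)^21 = 2^{1 − 21} = 1/1048576.
Summing: E[X] = C(21, 7) · 2^{1 − 21} = 116280 · 1/1048576 = 14535/131072.
Numerically: E[X] ≈ 0.110893.

E[X] = C(21,7)·2^(1−C(7,2)) = 14535/131072 ≈ 0.110893.


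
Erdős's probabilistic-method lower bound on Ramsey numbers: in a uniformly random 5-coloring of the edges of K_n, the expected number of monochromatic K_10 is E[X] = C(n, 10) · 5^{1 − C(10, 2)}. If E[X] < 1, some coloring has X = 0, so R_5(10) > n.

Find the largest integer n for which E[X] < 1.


We need C(n, 10) · 5^{1 − 45} < 1, i.e. C(n, 10) < 5^{45 − 1} = 5684341886080801486968994140625.
Check values of n near the boundary:
  n = 5390: C(5390, 10) = 5655833965919099070255434039753; 5655833965919099070255434039753 < 5684341886080801486968994140625? YES
  n = 5391: C(5391, 10) = 5666344714787188828795213697883; 5666344714787188828795213697883 < 5684341886080801486968994140625? YES
  n = 5392: C(5392, 10) = 5676873040158402483252283957448; 5676873040158402483252283957448 < 5684341886080801486968994140625? YES
  n = 5393: C(5393, 10) = 5687418968154238267170642278008; 5687418968154238267170642278008 < 5684341886080801486968994140625? NO
The largest n with C(n, 10) < 5684341886080801486968994140625 is n = 5392 (where E[X] = 5676873040158402483252283957448/5684341886080801486968994140625 ≈ 0.999). Hence R_5(10) > 5392, i.e. R_5(10) ≥ 5393.

Largest n = 5392; hence R_5(10) > 5392.


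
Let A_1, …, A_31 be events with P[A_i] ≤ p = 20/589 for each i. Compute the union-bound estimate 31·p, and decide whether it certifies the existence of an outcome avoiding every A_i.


Union bound: P[∪_{i=1}^{31} A_i] ≤ Σ_i P[A_i] ≤ 31·p = 31·(20/589) = 20/19.
Numerically: 20/19 ≈ 1.0526316.
Is 20/19 < 1? NO.
Since the bound 20/19 is ≥ 1, the union bound is uninformative here; it does NOT by itself certify existence.

31·p = 20/19 ≈ 1.0526316; existence NOT certified by the union bound.


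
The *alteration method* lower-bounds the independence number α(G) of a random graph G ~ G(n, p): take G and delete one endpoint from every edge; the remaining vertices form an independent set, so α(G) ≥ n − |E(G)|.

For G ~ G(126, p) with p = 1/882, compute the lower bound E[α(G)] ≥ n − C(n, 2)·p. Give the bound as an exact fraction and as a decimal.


E[|E(G)|] = C(126, 2)·p = 7875 · (1/882) = 125/14.
E[α(G)] ≥ n − E[|E(G)|] = 126 − 125/14 = 1639/14.
Numerically: ≈ 117.07143.
(This is only a lower bound; the true E[α(G)] may be larger.)

E[α(G)] ≥ 1639/14 ≈ 117.07143.


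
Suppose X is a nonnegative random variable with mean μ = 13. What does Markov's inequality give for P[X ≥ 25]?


μ = E[X] = 13, a = 25.
Markov: P[X ≥ 25] ≤ μ/a = (13)/25 = 13/25.
Numerically: ≈ 0.52000.
(Since a = 25 > μ = 13.00000, the bound 13/25 is < 1 and informative.)

P[X ≥ 25] ≤ 13/25 ≈ 0.52000.


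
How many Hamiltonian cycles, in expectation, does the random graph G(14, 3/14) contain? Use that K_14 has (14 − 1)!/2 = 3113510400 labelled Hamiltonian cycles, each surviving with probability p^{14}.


K_14 has (14 − 1)!/2 = 3113510400 labelled Hamiltonian cycles.
For each such Hamiltonian cycle H, let X_H = 1 if all 14 edges of H are present in G. Then P[X_H = 1] = p^{14} = (3/14)^{14} = 4782969/11112006825558016.
Summing the indicators: E[X] = Σ_H E[X_H] = 3113510400 · p^{14} = 3113510400 · 4782969/11112006825558016 = 4155084744525/3100448333024.
Numerically: E[X] ≈ 1.3402.

E[X] = 3113510400 · (3/14)^{14} = 4155084744525/3100448333024 ≈ 1.3402.


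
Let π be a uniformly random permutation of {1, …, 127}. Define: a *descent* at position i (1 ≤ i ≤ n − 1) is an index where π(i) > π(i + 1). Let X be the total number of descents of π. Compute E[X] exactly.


Write X = Σ X_I over i = 1, …, 126, with X_I the indicator of one descent.
There are 126 indicators.
For each fixed i, the pair (π(i), π(i+1)) is a uniformly random ordered pair of distinct values from {1, …, 127}; by symmetry P[π(i) > π(i+1)] = 1/2.
By linearity: E[X] = 126 · (1/2) = (127 − 1) · (1/2) = 63 ≈ 63.000000.

E[X] = 63 = 63.000000.


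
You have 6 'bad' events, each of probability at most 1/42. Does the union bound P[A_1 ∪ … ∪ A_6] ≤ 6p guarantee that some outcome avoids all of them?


Union bound: P[∪_{i=1}^{6} A_i] ≤ Σ_i P[A_i] ≤ 6·p = 6·(1/42) = 1/7.
Numerically: 1/7 ≈ 0.1428571.
Is 1/7 < 1? YES.
Since P[∪ A_i] ≤ 1/7 < 1, the complement has P[∩ A_i^c] ≥ 1 − 1/7 = 6/7 > 0, so some outcome avoids every A_i.

6·p = 1/7 ≈ 0.1428571; existence CERTIFIED by the union bound.


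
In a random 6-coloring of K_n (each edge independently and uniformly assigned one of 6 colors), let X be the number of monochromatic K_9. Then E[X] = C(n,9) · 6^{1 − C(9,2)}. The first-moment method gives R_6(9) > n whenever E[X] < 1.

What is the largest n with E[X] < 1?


We need C(n, 9) · 6^{1 − 36} < 1, i.e. C(n, 9) < 6^{36 − 1} = 1719070799748422591028658176.
Check values of n near the boundary:
  n = 4404: C(4404, 9) = 1703375445537161676647015880; 1703375445537161676647015880 < 1719070799748422591028658176? YES
  n = 4405: C(4405, 9) = 1706862792900636302463627150; 1706862792900636302463627150 < 1719070799748422591028658176? YES
  n = 4406: C(4406, 9) = 1710356485221788389505285700; 1710356485221788389505285700 < 1719070799748422591028658176? YES
  n = 4407: C(4407, 9) = 1713856532599459170657070050; 1713856532599459170657070050 < 1719070799748422591028658176? YES
  n = 4408: C(4408, 9) = 1717362945146264156457459600; 1717362945146264156457459600 < 1719070799748422591028658176? YES
  n = 4409: C(4409, 9) = 1720875732988608787686577131; 1720875732988608787686577131 < 1719070799748422591028658176? NO
  n = 4410: C(4410, 9) = 1724394906266704102180823710; 1724394906266704102180823710 < 1719070799748422591028658176? NO
  n = 4411: C(4411, 9) = 1727920475134582415883601405; 1727920475134582415883601405 < 1719070799748422591028658176? NO
The largest n with C(n, 9) < 1719070799748422591028658176 is n = 4408 (where E[X] = 35778394690547169926197075/35813974994758803979763712 ≈ 0.9990065). Hence R_6(9) > 4408, i.e. R_6(9) ≥ 4409.

Largest n = 4408; hence R_6(9) > 4408.


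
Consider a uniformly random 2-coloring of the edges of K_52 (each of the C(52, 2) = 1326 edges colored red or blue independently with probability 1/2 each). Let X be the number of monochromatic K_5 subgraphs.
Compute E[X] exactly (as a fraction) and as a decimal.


Let X = Σ_S X_S over the C(52, 5) = 2598960 subsets S of size 5, where X_S = 1 if the K_5 on S is monochromatic.
For a fixed S, the K_5 on S has C(5, 2) = 10 edges. P[all 10 edges red] = (1/2)^10, and likewise for blue, so P[monochromatic] = 2·(1/2)^10 = 2^{1 − 10} = 1/512.
By linearity: E[X] = C(52, 5) · 2^{1 − 10} = 2598960 · 1/512 = 162435/32.
Numerically: E[X] ≈ 5076.09375.

E[X] = C(52,5)·2^(1−C(5,2)) = 162435/32 ≈ 5076.09375.


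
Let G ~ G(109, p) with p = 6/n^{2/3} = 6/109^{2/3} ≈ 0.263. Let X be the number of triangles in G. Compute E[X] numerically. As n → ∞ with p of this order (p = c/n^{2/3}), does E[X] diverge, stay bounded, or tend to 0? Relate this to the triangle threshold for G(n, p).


Number of potential triangles: C(109, 3) = 209934.
Each occurs with probability p³ ≈ (0.263)³ ≈ 1.81803e-02.
By linearity: E[X] = C(109, 3)·p³ ≈ 209934 · 1.81803e-02 ≈ 3816.661.
Since α = 2/3 < 1, p = c/n^{2/3} ≫ 1/n is above the triangle threshold p ~ 1/n. Asymptotically E[X] ~ (c³/6)·n^{3(1−α)} = (6³/6)·n^{1} → ∞; triangles are abundant w.h.p.

E[X] ≈ 3816.661; in regime p = Θ(1/n^{2/3}) E[X] diverges (above the triangle threshold p ~ 1/n).


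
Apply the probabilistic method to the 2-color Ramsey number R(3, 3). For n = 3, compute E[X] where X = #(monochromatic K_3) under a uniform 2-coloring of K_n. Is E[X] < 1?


E[X] = C(3, 3) · 2^{1 − 3} = 1 · 2^{−2} = 1/4.
As a reduced fraction: E[X] = 1/4 ≈ 0.25000.
Is E[X] < 1? YES.
Since E[X] < 1, there exists a 2-coloring of K_{3} with no monochromatic K_3; hence R(3, 3) > 3.

E[X] = 1/4 ≈ 0.25000; E[X] < 1, so R(3, 3) > 3.


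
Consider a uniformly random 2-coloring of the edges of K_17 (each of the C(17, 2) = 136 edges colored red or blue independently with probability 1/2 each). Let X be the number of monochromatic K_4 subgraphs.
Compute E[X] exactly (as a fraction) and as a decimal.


Let X = Σ_S X_S over the C(17, 4) = 2380 subsets S of size 4, where X_S = 1 if the K_4 on S is monochromatic.
For a fixed S, the K_4 on S has C(4, 2) = 6 edges. P[all 6 edges red] = (1/2)^6, and likewise for blue, so P[monochromatic] = 2·(1/2)^6 = 2^{1 − 6} = 1/32.
By linearity: E[X] = C(17, 4) · 2^{1 − 6} = 2380 · 1/32 = 595/8.
Numerically: E[X] ≈ 74.375.

E[X] = C(17,4)·2^(1−C(4,2)) = 595/8 ≈ 74.375.


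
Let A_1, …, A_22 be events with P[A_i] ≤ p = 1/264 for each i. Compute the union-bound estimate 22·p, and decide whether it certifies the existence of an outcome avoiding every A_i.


Union bound: P[∪_{i=1}^{22} A_i] ≤ Σ_i P[A_i] ≤ 22·p = 22·(1/264) = 1/12.
Numerically: 1/12 ≈ 0.083.
Is 1/12 < 1? YES.
Since P[∪ A_i] ≤ 1/12 < 1, the complement has P[∩ A_i^c] ≥ 1 − 1/12 = 11/12 > 0, so some outcome avoids every A_i.

22·p = 1/12 ≈ 0.083; existence CERTIFIED by the union bound.


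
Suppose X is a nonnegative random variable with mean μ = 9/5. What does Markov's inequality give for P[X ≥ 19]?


μ = E[X] = 9/5, a = 19.
Markov: P[X ≥ 19] ≤ μ/a = (9/5)/19 = 9/95.
Numerically: ≈ 0.0947.
(Since a = 19 > μ = 1.8000, the bound 9/95 is < 1 and informative.)

P[X ≥ 19] ≤ 9/95 ≈ 0.0947.


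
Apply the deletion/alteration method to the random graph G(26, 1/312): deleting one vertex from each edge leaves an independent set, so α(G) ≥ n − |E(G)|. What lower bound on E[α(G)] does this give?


E[|E(G)|] = C(26, 2)·p = 325 · (1/312) = 25/24.
E[α(G)] ≥ n − E[|E(G)|] = 26 − 25/24 = 599/24.
Numerically: ≈ 24.95833.
(This is only a lower bound; the true E[α(G)] may be larger.)

E[α(G)] ≥ 599/24 ≈ 24.95833.


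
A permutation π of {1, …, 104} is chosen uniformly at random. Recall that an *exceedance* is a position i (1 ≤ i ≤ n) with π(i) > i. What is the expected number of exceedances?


Write X = Σ_{i=1}^{104} X_i, where X_i = 1_{π(i) > i}.
For each fixed i, π(i) is uniform over {1, …, 104} (marginal of a uniform permutation), so P[π(i) > i] = (n − i)/n. Summing: Σ_{i=1}^{104} (n − i)/n = (0 + 1 + … + 103)/104 = 104(104 − 1)/(2·104) = (104 − 1)/2.
Hence E[X] = Σ_{i=1}^{104} (104 − i)/104 = 103/2 ≈ 51.5000.

E[X] = 103/2 = 51.5000.


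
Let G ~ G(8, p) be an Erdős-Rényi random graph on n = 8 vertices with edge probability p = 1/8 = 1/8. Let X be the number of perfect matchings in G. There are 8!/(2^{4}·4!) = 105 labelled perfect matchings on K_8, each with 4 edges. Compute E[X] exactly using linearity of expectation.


K_8 has 8!/(2^{4}·4!) = 105 labelled perfect matchings.
For each such perfect matching H, let X_H = 1 if all 4 edges of H are present in G. Then P[X_H = 1] = p^{4} = (1/8)^{4} = 1/4096.
By linearity of expectation: E[X] = Σ_H E[X_H] = 105 · p^{4} = 105 · 1/4096 = 105/4096.
Numerically: E[X] ≈ 0.0256348.

E[X] = 105 · (1/8)^{4} = 105/4096 ≈ 0.0256348.


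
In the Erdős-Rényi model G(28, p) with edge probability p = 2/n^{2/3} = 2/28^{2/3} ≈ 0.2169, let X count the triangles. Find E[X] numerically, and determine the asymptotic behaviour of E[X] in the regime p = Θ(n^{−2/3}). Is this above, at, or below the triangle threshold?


Number of potential triangles: C(28, 3) = 3276.
Each occurs with probability p³ ≈ (0.2169)³ ≈ 1.020408e-02.
By linearity: E[X] = C(28, 3)·p³ ≈ 3276 · 1.020408e-02 ≈ 33.4286.
Since α = 2/3 < 1, p = c/n^{2/3} ≫ 1/n is above the triangle threshold p ~ 1/n. Asymptotically E[X] ~ (c³/6)·n^{3(1−α)} = (2³/6)·n^{1} → ∞; triangles are abundant w.h.p.

E[X] ≈ 33.4286; in regime p = Θ(1/n^{2/3}) E[X] diverges (above the triangle threshold p ~ 1/n).


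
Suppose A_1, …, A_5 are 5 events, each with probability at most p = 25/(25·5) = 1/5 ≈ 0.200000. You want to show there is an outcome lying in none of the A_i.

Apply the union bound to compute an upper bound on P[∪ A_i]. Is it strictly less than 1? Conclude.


Union bound: P[∪_{i=1}^{5} A_i] ≤ Σ_i P[A_i] ≤ 5·p = 5·(1/5) = 1.
Numerically: 1 ≈ 1.000000.
Is 1 < 1? NO.
Since the bound 1 is ≥ 1, the union bound is uninformative here; it does NOT by itself certify existence.

5·p = 1 ≈ 1.000000; existence NOT certified by the union bound.


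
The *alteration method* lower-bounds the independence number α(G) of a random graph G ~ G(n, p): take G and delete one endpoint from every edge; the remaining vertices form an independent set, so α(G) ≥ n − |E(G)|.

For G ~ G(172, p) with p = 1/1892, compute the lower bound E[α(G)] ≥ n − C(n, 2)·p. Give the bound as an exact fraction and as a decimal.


E[|E(G)|] = C(172, 2)·p = 14706 · (1/1892) = 171/22.
E[α(G)] ≥ n − E[|E(G)|] = 172 − 171/22 = 3613/22.
Numerically: ≈ 164.227273.
(This is only a lower bound; the true E[α(G)] may be larger.)

E[α(G)] ≥ 3613/22 ≈ 164.227273.


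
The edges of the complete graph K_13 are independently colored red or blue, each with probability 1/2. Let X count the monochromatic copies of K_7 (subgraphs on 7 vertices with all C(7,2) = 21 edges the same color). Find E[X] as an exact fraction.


Let X = Σ_S X_S over the C(13, 7) = 1716 subsets S of size 7, where X_S = 1 if the K_7 on S is monochromatic.
For a fixed S, the K_7 on S has C(7, 2) = 21 edges. P[all 21 edges red] = (1/2)^21, and likewise for blue, so P[monochromatic] = 2·(1/2)^21 = 2^{1 − 21} = 1/1048576.
By linearity: E[X] = C(13, 7) · 2^{1 − 21} = 1716 · 1/1048576 = 429/262144.
Numerically: E[X] ≈ 0.002.

E[X] = C(13,7)·2^(1−C(7,2)) = 429/262144 ≈ 0.002.


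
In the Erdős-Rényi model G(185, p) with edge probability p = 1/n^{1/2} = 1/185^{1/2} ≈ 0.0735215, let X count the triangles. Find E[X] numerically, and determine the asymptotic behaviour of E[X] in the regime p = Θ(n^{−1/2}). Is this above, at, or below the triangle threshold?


Number of potential triangles: C(185, 3) = 1038220.
Each occurs with probability p³ ≈ (0.0735215)³ ≈ 3.97413309e-04.
By linearity: E[X] = C(185, 3)·p³ ≈ 1038220 · 3.97413309e-04 ≈ 412.602446.
Since α = 1/2 < 1, p = c/n^{1/2} ≫ 1/n is above the triangle threshold p ~ 1/n. Asymptotically E[X] ~ (c³/6)·n^{3(1−α)} = (1³/6)·n^{1.5} → ∞; triangles are abundant w.h.p.

E[X] ≈ 412.602446; in regime p = Θ(1/n^{1/2}) E[X] diverges (above the triangle threshold p ~ 1/n).


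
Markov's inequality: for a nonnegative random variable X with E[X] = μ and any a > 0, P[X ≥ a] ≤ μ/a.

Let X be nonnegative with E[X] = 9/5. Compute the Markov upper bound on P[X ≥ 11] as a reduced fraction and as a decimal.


μ = E[X] = 9/5, a = 11.
Markov: P[X ≥ 11] ≤ μ/a = (9/5)/11 = 9/55.
Numerically: ≈ 0.16364.
(Since a = 11 > μ = 1.80000, the bound 9/55 is < 1 and informative.)

P[X ≥ 11] ≤ 9/55 ≈ 0.16364.


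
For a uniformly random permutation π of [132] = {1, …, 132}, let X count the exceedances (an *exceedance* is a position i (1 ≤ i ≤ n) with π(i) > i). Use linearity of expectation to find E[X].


Write X = Σ_{i=1}^{132} X_i, where X_i = 1_{π(i) > i}.
For each fixed i, π(i) is uniform over {1, …, 132} (marginal of a uniform permutation), so P[π(i) > i] = (n − i)/n. Summing: Σ_{i=1}^{132} (n − i)/n = (0 + 1 + … + 131)/132 = 132(132 − 1)/(2·132) = (132 − 1)/2.
Hence E[X] = Σ_{i=1}^{132} (132 − i)/132 = 131/2 ≈ 65.500.

E[X] = 131/2 = 65.500.


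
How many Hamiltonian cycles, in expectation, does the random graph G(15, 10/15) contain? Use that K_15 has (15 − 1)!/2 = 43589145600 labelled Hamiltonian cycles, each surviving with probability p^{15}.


K_15 has (15 − 1)!/2 = 43589145600 labelled Hamiltonian cycles.
For each such Hamiltonian cycle H, let X_H = 1 if all 15 edges of H are present in G. Then P[X_H = 1] = p^{15} = (2/3)^{15} = 32768/14348907.
By linearity: E[X] = Σ_H E[X_H] = 43589145600 · p^{15} = 43589145600 · 32768/14348907 = 5877897625600/59049.
Numerically: E[X] ≈ 9.9543e+07.

E[X] = 43589145600 · (2/3)^{15} = 5877897625600/59049 ≈ 9.9543e+07.


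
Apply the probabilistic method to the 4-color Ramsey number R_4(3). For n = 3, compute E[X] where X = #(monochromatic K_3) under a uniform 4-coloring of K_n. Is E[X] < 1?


E[X] = C(3, 3) · 4^{1 − 3} = 1 · 4^{−2} = 1/16.
As a reduced fraction: E[X] = 1/16 ≈ 0.062.
Is E[X] < 1? YES.
Since E[X] < 1, there exists a 4-coloring of K_{3} with no monochromatic K_3; hence R_4(3) > 3.

E[X] = 1/16 ≈ 0.062; E[X] < 1, so R_4(3) > 3.


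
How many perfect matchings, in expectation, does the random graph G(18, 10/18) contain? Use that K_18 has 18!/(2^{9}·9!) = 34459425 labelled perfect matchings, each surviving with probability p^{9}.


K_18 has 18!/(2^{9}·9!) = 34459425 labelled perfect matchings.
For each such perfect matching H, let X_H = 1 if all 9 edges of H are present in G. Then P[X_H = 1] = p^{9} = (5/9)^{9} = 1953125/387420489.
Summing the indicators: E[X] = Σ_H E[X_H] = 34459425 · p^{9} = 34459425 · 1953125/387420489 = 830908203125/4782969.
Numerically: E[X] ≈ 1.7372e+05.

E[X] = 34459425 · (5/9)^{9} = 830908203125/4782969 ≈ 1.7372e+05.


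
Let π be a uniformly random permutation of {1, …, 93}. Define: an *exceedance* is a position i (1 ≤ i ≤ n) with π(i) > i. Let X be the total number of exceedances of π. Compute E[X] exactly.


Write X = Σ_{i=1}^{93} X_i, where X_i = 1_{π(i) > i}.
For each fixed i, π(i) is uniform over {1, …, 93} (marginal of a uniform permutation), so P[π(i) > i] = (n − i)/n. Summing: Σ_{i=1}^{93} (n − i)/n = (0 + 1 + … + 92)/93 = 93(93 − 1)/(2·93) = (93 − 1)/2.
Hence E[X] = Σ_{i=1}^{93} (93 − i)/93 = 46 ≈ 46.000000.

E[X] = 46 = 46.000000.


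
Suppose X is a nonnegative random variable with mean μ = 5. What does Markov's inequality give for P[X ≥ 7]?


μ = E[X] = 5, a = 7.
Markov: P[X ≥ 7] ≤ μ/a = (5)/7 = 5/7.
Numerically: ≈ 0.7143.
(Since a = 7 > μ = 5.0000, the bound 5/7 is < 1 and informative.)

P[X ≥ 7] ≤ 5/7 ≈ 0.7143.


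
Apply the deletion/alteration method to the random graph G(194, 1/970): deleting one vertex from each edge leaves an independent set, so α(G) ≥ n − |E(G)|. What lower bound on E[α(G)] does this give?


E[|E(G)|] = C(194, 2)·p = 18721 · (1/970) = 193/10.
E[α(G)] ≥ n − E[|E(G)|] = 194 − 193/10 = 1747/10.
Numerically: ≈ 174.700.
(This is only a lower bound; the true E[α(G)] may be larger.)

E[α(G)] ≥ 1747/10 ≈ 174.700.


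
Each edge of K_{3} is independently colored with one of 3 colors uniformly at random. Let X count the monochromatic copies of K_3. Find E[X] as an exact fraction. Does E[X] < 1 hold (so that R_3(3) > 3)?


E[X] = C(3, 3) · 3^{1 − 3} = 1 · 3^{−2} = 1/9.
As a reduced fraction: E[X] = 1/9 ≈ 0.111.
Is E[X] < 1? YES.
Since E[X] < 1, there exists a 3-coloring of K_{3} with no monochromatic K_3; hence R_3(3) > 3.

E[X] = 1/9 ≈ 0.111; E[X] < 1, so R_3(3) > 3.


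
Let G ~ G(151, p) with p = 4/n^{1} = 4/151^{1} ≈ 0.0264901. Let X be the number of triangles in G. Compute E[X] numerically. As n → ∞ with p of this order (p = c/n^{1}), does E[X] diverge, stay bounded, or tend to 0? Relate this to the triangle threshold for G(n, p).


Number of potential triangles: C(151, 3) = 562475.
Each occurs with probability p³ ≈ (0.0264901)³ ≈ 1.85887049e-05.
By linearity: E[X] = C(151, 3)·p³ ≈ 562475 · 1.85887049e-05 ≈ 10.455682.
Here α = 1, so p = 4/n is exactly at the triangle threshold p ~ 1/n. Asymptotically E[X] → c³/6 = 4³/6 = 32/3 ≈ 10.666667, a bounded constant. In this regime the triangle count is asymptotically Poisson(c³/6).

E[X] ≈ 10.455682; in regime p = Θ(1/n^{1}) E[X] stays bounded (at the triangle threshold p ~ 1/n).


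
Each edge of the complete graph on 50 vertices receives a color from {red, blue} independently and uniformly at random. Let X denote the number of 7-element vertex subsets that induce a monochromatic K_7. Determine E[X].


Let X = Σ_S X_S over the C(50, 7) = 99884400 subsets S of size 7, where X_S = 1 if the K_7 on S is monochromatic.
For a fixed S, the K_7 on S has C(7, 2) = 21 edges. P[all 21 edges red] = (1/2)^21, and likewise for blue, so P[monochromatic] = 2·(1/2)^21 = 2^{1 − 21} = 1/1048576.
By linearity: E[X] = C(50, 7) · 2^{1 − 21} = 99884400 · 1/1048576 = 6242775/65536.
Numerically: E[X] ≈ 95.257187.

E[X] = C(50,7)·2^(1−C(7,2)) = 6242775/65536 ≈ 95.257187.


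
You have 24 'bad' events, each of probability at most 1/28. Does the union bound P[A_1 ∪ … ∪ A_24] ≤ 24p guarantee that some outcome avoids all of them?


Union bound: P[∪_{i=1}^{24} A_i] ≤ Σ_i P[A_i] ≤ 24·p = 24·(1/28) = 6/7.
Numerically: 6/7 ≈ 0.8571429.
Is 6/7 < 1? YES.
Since P[∪ A_i] ≤ 6/7 < 1, the complement has P[∩ A_i^c] ≥ 1 − 6/7 = 1/7 > 0, so some outcome avoids every A_i.

24·p = 6/7 ≈ 0.8571429; existence CERTIFIED by the union bound.


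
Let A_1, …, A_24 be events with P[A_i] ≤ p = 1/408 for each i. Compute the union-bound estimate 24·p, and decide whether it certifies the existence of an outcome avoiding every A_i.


Union bound: P[∪_{i=1}^{24} A_i] ≤ Σ_i P[A_i] ≤ 24·p = 24·(1/408) = 1/17.
Numerically: 1/17 ≈ 0.0588235.
Is 1/17 < 1? YES.
Since P[∪ A_i] ≤ 1/17 < 1, the complement has P[∩ A_i^c] ≥ 1 − 1/17 = 16/17 > 0, so some outcome avoids every A_i.

24·p = 1/17 ≈ 0.0588235; existence CERTIFIED by the union bound.


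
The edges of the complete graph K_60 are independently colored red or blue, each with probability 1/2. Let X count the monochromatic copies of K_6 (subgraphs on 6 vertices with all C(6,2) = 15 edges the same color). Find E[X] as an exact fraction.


Let X = Σ_S X_S over the C(60, 6) = 50063860 subsets S of size 6, where X_S = 1 if the K_6 on S is monochromatic.
For a fixed S, the K_6 on S has C(6, 2) = 15 edges. P[all 15 edges red] = (1/2)^15, and likewise for blue, so P[monochromatic] = 2·(1/2)^15 = 2^{1 − 15} = 1/16384.
By linearity: E[X] = C(60, 6) · 2^{1 − 15} = 50063860 · 1/16384 = 12515965/4096.
Numerically: E[X] ≈ 3055.65552.

E[X] = C(60,6)·2^(1−C(6,2)) = 12515965/4096 ≈ 3055.65552.


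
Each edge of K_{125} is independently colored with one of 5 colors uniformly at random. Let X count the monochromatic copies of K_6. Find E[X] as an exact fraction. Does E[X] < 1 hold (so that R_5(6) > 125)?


E[X] = C(125, 6) · 5^{1 − 15} = 4690625500 · 5^{−14} = 4690625500/6103515625.
As a reduced fraction: E[X] = 37525004/48828125 ≈ 0.768512.
Is E[X] < 1? YES.
Since E[X] < 1, there exists a 5-coloring of K_{125} with no monochromatic K_6; hence R_5(6) > 125.

E[X] = 37525004/48828125 ≈ 0.768512; E[X] < 1, so R_5(6) > 125.


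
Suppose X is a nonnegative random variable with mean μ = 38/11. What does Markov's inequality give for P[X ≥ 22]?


μ = E[X] = 38/11, a = 22.
Markov: P[X ≥ 22] ≤ μ/a = (38/11)/22 = 19/121.
Numerically: ≈ 0.1570.
(Since a = 22 > μ = 3.4545, the bound 19/121 is < 1 and informative.)

P[X ≥ 22] ≤ 19/121 ≈ 0.1570.


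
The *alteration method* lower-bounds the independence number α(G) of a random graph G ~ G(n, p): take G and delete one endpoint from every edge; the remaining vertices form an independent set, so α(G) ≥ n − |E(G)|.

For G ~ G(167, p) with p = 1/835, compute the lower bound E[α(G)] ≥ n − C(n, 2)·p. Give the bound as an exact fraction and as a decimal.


E[|E(G)|] = C(167, 2)·p = 13861 · (1/835) = 83/5.
E[α(G)] ≥ n − E[|E(G)|] = 167 − 83/5 = 752/5.
Numerically: ≈ 150.400000.
(This is only a lower bound; the true E[α(G)] may be larger.)

E[α(G)] ≥ 752/5 ≈ 150.400000.


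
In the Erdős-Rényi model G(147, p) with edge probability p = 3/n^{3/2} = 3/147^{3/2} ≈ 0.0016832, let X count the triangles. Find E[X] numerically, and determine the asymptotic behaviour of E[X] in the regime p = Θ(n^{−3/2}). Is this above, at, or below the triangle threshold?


Number of potential triangles: C(147, 3) = 518665.
Each occurs with probability p³ ≈ (0.0016832)³ ≈ 4.7690926e-09.
By linearity: E[X] = C(147, 3)·p³ ≈ 518665 · 4.7690926e-09 ≈ 0.00247.
Since α = 3/2 > 1, p = c/n^{3/2} = o(1/n) is below the triangle threshold p ~ 1/n. Asymptotically E[X] ~ (c³/6)·n^{3(1−α)} = (3³/6)·n^{-1.5} → 0, so by Markov's inequality G has no triangles w.h.p.

E[X] ≈ 0.00247; in regime p = Θ(1/n^{3/2}) E[X] tends to 0 (below the triangle threshold p ~ 1/n).


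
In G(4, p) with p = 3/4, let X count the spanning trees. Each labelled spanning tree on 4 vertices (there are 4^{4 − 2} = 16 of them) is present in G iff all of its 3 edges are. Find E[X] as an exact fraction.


K_4 has 4^{4 − 2} = 16 labelled spanning trees.
For each such spanning tree H, let X_H = 1 if all 3 edges of H are present in G. Then P[X_H = 1] = p^{3} = (3/4)^{3} = 27/64.
By linearity: E[X] = Σ_H E[X_H] = 16 · p^{3} = 16 · 27/64 = 27/4.
Numerically: E[X] ≈ 6.75.

E[X] = 16 · (3/4)^{3} = 27/4 ≈ 6.75.


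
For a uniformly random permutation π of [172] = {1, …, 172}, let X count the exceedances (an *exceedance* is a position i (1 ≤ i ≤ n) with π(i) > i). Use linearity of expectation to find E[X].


Write X = Σ_{i=1}^{172} X_i, where X_i = 1_{π(i) > i}.
For each fixed i, π(i) is uniform over {1, …, 172} (marginal of a uniform permutation), so P[π(i) > i] = (n − i)/n. Summing: Σ_{i=1}^{172} (n − i)/n = (0 + 1 + … + 171)/172 = 172(172 − 1)/(2·172) = (172 − 1)/2.
Hence E[X] = Σ_{i=1}^{172} (172 − i)/172 = 171/2 ≈ 85.500.

E[X] = 171/2 = 85.500.


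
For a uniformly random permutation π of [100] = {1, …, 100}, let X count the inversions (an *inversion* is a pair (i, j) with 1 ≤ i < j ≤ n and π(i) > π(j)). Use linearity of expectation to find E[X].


Write X = Σ X_I over the C(100, 2) = 4950 pairs i < j, with X_I the indicator of one inversion.
There are 4950 indicators.
For each fixed pair i < j, the values π(i) and π(j) are two distinct elements of {1, …, 100} in uniformly random order; by symmetry P[π(i) > π(j)] = 1/2.
By linearity: E[X] = 4950 · (1/2) = C(100, 2) · (1/2) = 4950/2 = 2475 ≈ 2475.000.

E[X] = 2475 = 2475.000.


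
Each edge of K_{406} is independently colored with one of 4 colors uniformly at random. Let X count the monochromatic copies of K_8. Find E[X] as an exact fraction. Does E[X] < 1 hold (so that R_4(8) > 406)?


E[X] = C(406, 8) · 4^{1 − 28} = 17082453897995850 · 4^{−27} = 17082453897995850/18014398509481984.
As a reduced fraction: E[X] = 8541226948997925/9007199254740992 ≈ 0.9483.
Is E[X] < 1? YES.
Since E[X] < 1, there exists a 4-coloring of K_{406} with no monochromatic K_8; hence R_4(8) > 406.

E[X] = 8541226948997925/9007199254740992 ≈ 0.9483; E[X] < 1, so R_4(8) > 406.


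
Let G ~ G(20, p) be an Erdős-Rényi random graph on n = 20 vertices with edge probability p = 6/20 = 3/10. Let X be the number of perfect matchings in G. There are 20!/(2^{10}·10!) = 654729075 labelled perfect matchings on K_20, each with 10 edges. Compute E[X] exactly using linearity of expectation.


K_20 has 20!/(2^{10}·10!) = 654729075 labelled perfect matchings.
For each such perfect matching H, let X_H = 1 if all 10 edges of H are present in G. Then P[X_H = 1] = p^{10} = (3/10)^{10} = 59049/10000000000.
Summing the indicators: E[X] = Σ_H E[X_H] = 654729075 · p^{10} = 654729075 · 59049/10000000000 = 1546443885987/400000000.
Numerically: E[X] ≈ 3866.

E[X] = 654729075 · (3/10)^{10} = 1546443885987/400000000 ≈ 3866.


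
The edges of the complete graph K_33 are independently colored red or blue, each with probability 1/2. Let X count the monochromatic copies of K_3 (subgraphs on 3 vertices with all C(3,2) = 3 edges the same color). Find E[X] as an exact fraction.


Let X = Σ_S X_S over the C(33, 3) = 5456 subsets S of size 3, where X_S = 1 if the K_3 on S is monochromatic.
For a fixed S, the K_3 on S has C(3, 2) = 3 edges. P[all 3 edges red] = (1/2)^3, and likewise for blue, so P[monochromatic] = 2·(1/2)^3 = 2^{1 − 3} = 1/4.
By linearity: E[X] = C(33, 3) · 2^{1 − 3} = 5456 · 1/4 = 1364.
Numerically: E[X] ≈ 1364.00000.

E[X] = C(33,3)·2^(1−C(3,2)) = 1364 ≈ 1364.00000.


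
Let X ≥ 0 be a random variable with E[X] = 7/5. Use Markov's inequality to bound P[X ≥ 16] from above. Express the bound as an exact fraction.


μ = E[X] = 7/5, a = 16.
Markov: P[X ≥ 16] ≤ μ/a = (7/5)/16 = 7/80.
Numerically: ≈ 0.08750.
(Since a = 16 > μ = 1.40000, the bound 7/80 is < 1 and informative.)

P[X ≥ 16] ≤ 7/80 ≈ 0.08750.


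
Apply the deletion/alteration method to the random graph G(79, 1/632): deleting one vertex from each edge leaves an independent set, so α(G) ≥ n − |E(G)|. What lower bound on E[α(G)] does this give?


E[|E(G)|] = C(79, 2)·p = 3081 · (1/632) = 39/8.
E[α(G)] ≥ n − E[|E(G)|] = 79 − 39/8 = 593/8.
Numerically: ≈ 74.125000.
(This is only a lower bound; the true E[α(G)] may be larger.)

E[α(G)] ≥ 593/8 ≈ 74.125000.


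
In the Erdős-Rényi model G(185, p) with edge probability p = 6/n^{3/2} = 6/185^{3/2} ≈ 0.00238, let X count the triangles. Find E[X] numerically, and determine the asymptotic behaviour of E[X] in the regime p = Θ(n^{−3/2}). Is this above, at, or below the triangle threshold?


Number of potential triangles: C(185, 3) = 1038220.
Each occurs with probability p³ ≈ (0.00238)³ ≈ 1.35575e-08.
By linearity: E[X] = C(185, 3)·p³ ≈ 1038220 · 1.35575e-08 ≈ 0.014.
Since α = 3/2 > 1, p = c/n^{3/2} = o(1/n) is below the triangle threshold p ~ 1/n. Asymptotically E[X] ~ (c³/6)·n^{3(1−α)} = (6³/6)·n^{-1.5} → 0, so by Markov's inequality G has no triangles w.h.p.

E[X] ≈ 0.014; in regime p = Θ(1/n^{3/2}) E[X] tends to 0 (below the triangle threshold p ~ 1/n).


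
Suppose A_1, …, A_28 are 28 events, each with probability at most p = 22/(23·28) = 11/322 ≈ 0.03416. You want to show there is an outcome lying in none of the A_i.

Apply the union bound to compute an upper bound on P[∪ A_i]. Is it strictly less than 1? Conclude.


Union bound: P[∪_{i=1}^{28} A_i] ≤ Σ_i P[A_i] ≤ 28·p = 28·(11/322) = 22/23.
Numerically: 22/23 ≈ 0.95652.
Is 22/23 < 1? YES.
Since P[∪ A_i] ≤ 22/23 < 1, the complement has P[∩ A_i^c] ≥ 1 − 22/23 = 1/23 > 0, so some outcome avoids every A_i.

28·p = 22/23 ≈ 0.95652; existence CERTIFIED by the union bound.


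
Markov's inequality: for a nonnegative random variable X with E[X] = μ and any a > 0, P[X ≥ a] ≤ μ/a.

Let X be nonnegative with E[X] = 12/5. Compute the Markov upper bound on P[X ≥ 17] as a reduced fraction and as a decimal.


μ = E[X] = 12/5, a = 17.
Markov: P[X ≥ 17] ≤ μ/a = (12/5)/17 = 12/85.
Numerically: ≈ 0.1412.
(Since a = 17 > μ = 2.4000, the bound 12/85 is < 1 and informative.)

P[X ≥ 17] ≤ 12/85 ≈ 0.1412.


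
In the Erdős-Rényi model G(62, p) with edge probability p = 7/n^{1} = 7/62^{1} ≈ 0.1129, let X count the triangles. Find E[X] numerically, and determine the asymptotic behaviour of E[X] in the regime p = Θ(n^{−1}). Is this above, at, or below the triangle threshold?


Number of potential triangles: C(62, 3) = 37820.
Each occurs with probability p³ ≈ (0.1129)³ ≈ 1.439193e-03.
By linearity: E[X] = C(62, 3)·p³ ≈ 37820 · 1.439193e-03 ≈ 54.4303.
Here α = 1, so p = 7/n is exactly at the triangle threshold p ~ 1/n. Asymptotically E[X] → c³/6 = 7³/6 = 343/6 ≈ 57.1667, a bounded constant. In this regime the triangle count is asymptotically Poisson(c³/6).

E[X] ≈ 54.4303; in regime p = Θ(1/n^{1}) E[X] stays bounded (at the triangle threshold p ~ 1/n).
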